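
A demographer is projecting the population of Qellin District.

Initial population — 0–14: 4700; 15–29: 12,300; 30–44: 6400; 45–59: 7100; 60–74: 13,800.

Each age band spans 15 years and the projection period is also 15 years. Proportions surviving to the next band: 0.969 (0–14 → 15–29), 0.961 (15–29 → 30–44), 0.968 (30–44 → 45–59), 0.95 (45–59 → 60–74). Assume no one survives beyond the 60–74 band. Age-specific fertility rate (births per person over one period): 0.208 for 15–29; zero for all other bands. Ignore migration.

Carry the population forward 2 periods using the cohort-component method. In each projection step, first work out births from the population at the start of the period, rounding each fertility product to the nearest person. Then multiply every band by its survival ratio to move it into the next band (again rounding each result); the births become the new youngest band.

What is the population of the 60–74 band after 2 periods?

5885

After projecting period 1:
Births: 12300 × 0.208 = 2558
15–29: 4700 × 0.969 = 4554
30–44: 12300 × 0.961 = 11820
45–59: 6400 × 0.968 = 6195
60–74: 7100 × 0.95 = 6745
Population now: 0–14=2558, 15–29=4554, 30–44=11820, 45–59=6195, 60–74=6745
After projecting period 2:
Births: 4554 × 0.208 = 947
15–29: 2558 × 0.969 = 2479
30–44: 4554 × 0.961 = 4376
45–59: 11820 × 0.968 = 11442
60–74: 6195 × 0.95 = 5885
Population now: 0–14=947, 15–29=2479, 30–44=4376, 45–59=11442, 60–74=5885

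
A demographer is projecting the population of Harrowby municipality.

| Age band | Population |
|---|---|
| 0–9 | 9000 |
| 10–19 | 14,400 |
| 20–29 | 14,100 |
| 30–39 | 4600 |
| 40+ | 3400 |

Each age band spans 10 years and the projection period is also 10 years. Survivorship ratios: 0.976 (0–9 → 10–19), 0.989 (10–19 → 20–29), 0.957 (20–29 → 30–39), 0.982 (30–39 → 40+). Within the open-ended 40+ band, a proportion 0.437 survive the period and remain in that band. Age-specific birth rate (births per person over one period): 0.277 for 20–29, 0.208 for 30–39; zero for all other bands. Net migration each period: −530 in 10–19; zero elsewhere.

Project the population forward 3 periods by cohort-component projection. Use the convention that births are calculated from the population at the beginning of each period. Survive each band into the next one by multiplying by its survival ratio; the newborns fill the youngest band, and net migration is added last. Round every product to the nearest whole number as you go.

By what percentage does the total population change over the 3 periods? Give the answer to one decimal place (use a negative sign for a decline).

-4.5

Let band 1 be 0–9 through band 5 = 40+.
After projecting period 1:
Births: 14100 * 0.277 = 3906  |  4600 * 0.208 = 957 — total 4863
Band 2: 9000 * 0.976 = 8784
Band 3: 14400 * 0.989 = 14242
Band 4: 14100 * 0.957 = 13494
Band 5: 4600 * 0.982 + 3400 * 0.437 = 4517 + 1486 = 6003
Net migration: Band 2 − 530 → 8254
Giving 4863 / 8254 / 14242 / 13494 / 6003.
After projecting period 2:
Births: 14242 * 0.277 = 3945  |  13494 * 0.208 = 2807 — total 6752
Band 2: 4863 * 0.976 = 4746
Band 3: 8254 * 0.989 = 8163
Band 4: 14242 * 0.957 = 13630
Band 5: 13494 * 0.982 + 6003 * 0.437 = 13251 + 2623 = 15874
Net migration: Band 2 − 530 → 4216
Giving 6752 / 4216 / 8163 / 13630 / 15874.
After projecting period 3:
Births: 8163 * 0.277 = 2261  |  13630 * 0.208 = 2835 — total 5096
Band 2: 6752 * 0.976 = 6590
Band 3: 4216 * 0.989 = 4170
Band 4: 8163 * 0.957 = 7812
Band 5: 13630 * 0.982 + 15874 * 0.437 = 13385 + 6937 = 20322
Net migration: Band 2 − 530 → 6060
Giving 5096 / 6060 / 4170 / 7812 / 20322.
Total: 45500 → 43460; change = -2040; percentage change = -4.5%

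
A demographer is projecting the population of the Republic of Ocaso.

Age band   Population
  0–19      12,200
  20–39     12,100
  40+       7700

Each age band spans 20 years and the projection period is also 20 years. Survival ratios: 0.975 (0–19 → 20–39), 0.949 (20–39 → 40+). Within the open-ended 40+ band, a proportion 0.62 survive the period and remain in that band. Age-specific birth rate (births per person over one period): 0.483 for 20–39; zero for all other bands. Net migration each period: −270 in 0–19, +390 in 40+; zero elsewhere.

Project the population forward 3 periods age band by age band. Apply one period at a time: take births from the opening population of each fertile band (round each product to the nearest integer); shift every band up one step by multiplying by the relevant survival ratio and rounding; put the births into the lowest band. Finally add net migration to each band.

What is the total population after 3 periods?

26880

Period 1.
Births: 12100 * 0.483 = 5844
20–39: 12200 * 0.975 = 11895
40+: 12100 * 0.949 + 7700 * 0.62 = 11483 + 4774 = 16257
Net migration: 0–19 − 270 → 5574; 40+ + 390 → 16647
End of period: [5574, 11895, 16647]
Period 2.
Births: 11895 * 0.483 = 5745
20–39: 5574 * 0.975 = 5435
40+: 11895 * 0.949 + 16647 * 0.62 = 11288 + 10321 = 21609
Net migration: 0–19 − 270 → 5475; 40+ + 390 → 21999
End of period: [5475, 5435, 21999]
Period 3.
Births: 5435 * 0.483 = 2625
20–39: 5475 * 0.975 = 5338
40+: 5435 * 0.949 + 21999 * 0.62 = 5158 + 13639 = 18797
Net migration: 0–19 − 270 → 2355; 40+ + 390 → 19187
End of period: [2355, 5338, 19187]
Total after period 3: 2355 + 5338 + 19187 = 26880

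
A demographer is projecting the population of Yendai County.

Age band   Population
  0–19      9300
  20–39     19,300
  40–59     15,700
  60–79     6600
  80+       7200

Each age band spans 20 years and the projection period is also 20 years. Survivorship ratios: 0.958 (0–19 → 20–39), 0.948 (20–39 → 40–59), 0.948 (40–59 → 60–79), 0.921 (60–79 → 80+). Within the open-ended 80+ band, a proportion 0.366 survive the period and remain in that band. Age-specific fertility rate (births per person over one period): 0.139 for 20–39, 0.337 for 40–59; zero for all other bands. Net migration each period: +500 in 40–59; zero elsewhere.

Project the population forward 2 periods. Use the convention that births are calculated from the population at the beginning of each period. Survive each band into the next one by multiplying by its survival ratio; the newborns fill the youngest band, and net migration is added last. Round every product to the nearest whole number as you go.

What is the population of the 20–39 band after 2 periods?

Period 1.
Births: 19300 × 0.139 = 2683  |  15700 × 0.337 = 5291 ⇒ total 7974
20–39: 9300 × 0.958 = 8909
40–59: 19300 × 0.948 = 18296
60–79: 15700 × 0.948 = 14884
80+: 6600 × 0.921 + 7200 × 0.366 = 6079 + 2635 = 8714
Net migration: 40–59 + 500 → 18796
→ [7974, 8909, 18796, 14884, 8714]
Period 2.
Births: 8909 × 0.139 = 1238  |  18796 × 0.337 = 6334 ⇒ total 7572
20–39: 7974 × 0.958 = 7639
40–59: 8909 × 0.948 = 8446
60–79: 18796 × 0.948 = 17819
80+: 14884 × 0.921 + 8714 × 0.366 = 13708 + 3189 = 16897
Net migration: 40–59 + 500 → 8946
→ [7572, 7639, 8946, 17819, 16897]

7639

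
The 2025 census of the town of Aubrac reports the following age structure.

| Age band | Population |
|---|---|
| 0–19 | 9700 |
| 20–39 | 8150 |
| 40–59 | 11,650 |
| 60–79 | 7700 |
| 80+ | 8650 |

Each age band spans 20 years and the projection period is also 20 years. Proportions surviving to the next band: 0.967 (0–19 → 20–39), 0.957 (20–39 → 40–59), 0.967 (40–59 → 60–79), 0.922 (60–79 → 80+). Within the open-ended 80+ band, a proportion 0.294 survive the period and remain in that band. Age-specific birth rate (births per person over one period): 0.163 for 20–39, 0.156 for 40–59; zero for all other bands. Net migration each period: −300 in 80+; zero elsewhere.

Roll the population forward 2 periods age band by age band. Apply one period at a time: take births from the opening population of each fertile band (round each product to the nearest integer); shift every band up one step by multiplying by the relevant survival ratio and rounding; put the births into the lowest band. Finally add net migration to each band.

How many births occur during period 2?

Period 1.
Births: 8150 * 0.163 = 1328  |  11650 * 0.156 = 1817 — total 3145
20–39: 9700 * 0.967 = 9380
40–59: 8150 * 0.957 = 7800
60–79: 11650 * 0.967 = 11266
80+: 7700 * 0.922 + 8650 * 0.294 = 7099 + 2543 = 9642
Net migration: 80+ − 300 → 9342
→ [3145, 9380, 7800, 11266, 9342]
Period 2.
Births: 9380 * 0.163 = 1529  |  7800 * 0.156 = 1217 — total 2746
20–39: 3145 * 0.967 = 3041
40–59: 9380 * 0.957 = 8977
60–79: 7800 * 0.967 = 7543
80+: 11266 * 0.922 + 9342 * 0.294 = 10387 + 2747 = 13134
Net migration: 80+ − 300 → 12834
→ [2746, 3041, 8977, 7543, 12834]

2746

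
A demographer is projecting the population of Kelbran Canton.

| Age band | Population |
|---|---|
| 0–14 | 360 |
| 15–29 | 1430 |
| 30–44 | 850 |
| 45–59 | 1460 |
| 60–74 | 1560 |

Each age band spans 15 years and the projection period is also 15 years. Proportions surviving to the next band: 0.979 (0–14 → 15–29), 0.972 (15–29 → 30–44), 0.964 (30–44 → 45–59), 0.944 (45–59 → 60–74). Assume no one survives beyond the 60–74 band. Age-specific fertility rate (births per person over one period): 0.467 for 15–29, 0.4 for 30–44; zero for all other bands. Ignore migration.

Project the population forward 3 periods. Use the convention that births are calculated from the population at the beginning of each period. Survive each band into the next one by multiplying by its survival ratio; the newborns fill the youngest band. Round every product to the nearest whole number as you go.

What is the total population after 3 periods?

Period 1.
Births: 1430 * 0.467 = 668 ; 850 * 0.4 = 340 → total 1008
15–29: 360 * 0.979 = 352
30–44: 1430 * 0.972 = 1390
45–59: 850 * 0.964 = 819
60–74: 1460 * 0.944 = 1378
End of period: [1008, 352, 1390, 819, 1378]
Period 2.
Births: 352 * 0.467 = 164 ; 1390 * 0.4 = 556 → total 720
15–29: 1008 * 0.979 = 987
30–44: 352 * 0.972 = 342
45–59: 1390 * 0.964 = 1340
60–74: 819 * 0.944 = 773
End of period: [720, 987, 342, 1340, 773]
Period 3.
Births: 987 * 0.467 = 461 ; 342 * 0.4 = 137 → total 598
15–29: 720 * 0.979 = 705
30–44: 987 * 0.972 = 959
45–59: 342 * 0.964 = 330
60–74: 1340 * 0.944 = 1265
End of period: [598, 705, 959, 330, 1265]
Total after period 3: 598 + 705 + 959 + 330 + 1265 = 3857

3857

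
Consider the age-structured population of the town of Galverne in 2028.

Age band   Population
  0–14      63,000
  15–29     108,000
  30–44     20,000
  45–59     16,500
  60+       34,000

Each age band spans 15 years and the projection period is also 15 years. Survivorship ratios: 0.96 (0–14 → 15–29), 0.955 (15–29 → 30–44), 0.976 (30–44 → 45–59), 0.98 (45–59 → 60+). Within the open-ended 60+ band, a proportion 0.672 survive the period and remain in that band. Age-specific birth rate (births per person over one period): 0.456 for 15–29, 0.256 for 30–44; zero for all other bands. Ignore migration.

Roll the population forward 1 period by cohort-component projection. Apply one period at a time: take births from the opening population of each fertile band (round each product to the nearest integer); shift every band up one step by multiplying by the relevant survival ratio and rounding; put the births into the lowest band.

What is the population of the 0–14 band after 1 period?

Period 1:
Births: 108000 * 0.456 = 49248, 20000 * 0.256 = 5120 — total 54368
15–29: 63000 * 0.96 = 60480
30–44: 108000 * 0.955 = 103140
45–59: 20000 * 0.976 = 19520
60+: 16500 * 0.98 + 34000 * 0.672 = 16170 + 22848 = 39018
End of period: [54368, 60480, 103140, 19520, 39018]

54368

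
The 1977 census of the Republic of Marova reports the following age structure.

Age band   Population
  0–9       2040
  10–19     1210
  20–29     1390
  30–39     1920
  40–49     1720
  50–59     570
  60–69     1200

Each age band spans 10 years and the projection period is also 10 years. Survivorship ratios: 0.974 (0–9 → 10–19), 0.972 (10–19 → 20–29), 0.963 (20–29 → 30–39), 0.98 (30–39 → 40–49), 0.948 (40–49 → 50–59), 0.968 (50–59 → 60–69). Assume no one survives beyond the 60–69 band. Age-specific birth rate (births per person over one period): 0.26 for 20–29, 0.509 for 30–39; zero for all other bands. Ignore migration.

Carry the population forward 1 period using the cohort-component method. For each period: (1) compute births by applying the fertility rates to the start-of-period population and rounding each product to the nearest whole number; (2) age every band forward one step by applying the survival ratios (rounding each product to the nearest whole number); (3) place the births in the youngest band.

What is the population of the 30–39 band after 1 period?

Call the bands 1 to 7, youngest first.
Period 1.
Births: 1390 * 0.26 = 361, 1920 * 0.509 = 977 — total 1338
Band 2: 2040 * 0.974 = 1987
Band 3: 1210 * 0.972 = 1176
Band 4: 1390 * 0.963 = 1339
Band 5: 1920 * 0.98 = 1882
Band 6: 1720 * 0.948 = 1631
Band 7: 570 * 0.968 = 552
End of period: [1338, 1987, 1176, 1339, 1882, 1631, 552]

1339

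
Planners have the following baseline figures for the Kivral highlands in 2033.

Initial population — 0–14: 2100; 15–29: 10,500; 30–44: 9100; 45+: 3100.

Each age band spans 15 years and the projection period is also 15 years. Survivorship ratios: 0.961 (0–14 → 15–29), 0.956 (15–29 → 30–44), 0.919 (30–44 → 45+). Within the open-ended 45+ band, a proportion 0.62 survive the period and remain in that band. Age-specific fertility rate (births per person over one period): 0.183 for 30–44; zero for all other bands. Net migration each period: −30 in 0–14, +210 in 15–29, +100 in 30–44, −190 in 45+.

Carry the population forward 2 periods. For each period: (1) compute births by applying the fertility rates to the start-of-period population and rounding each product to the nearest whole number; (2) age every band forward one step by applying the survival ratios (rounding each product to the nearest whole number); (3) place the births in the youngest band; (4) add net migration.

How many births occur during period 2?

Numbering the bands 1..4 from youngest to oldest:
— Period 1 —
Births: 9100 * 0.183 = 1665
Band 2: 2100 * 0.961 = 2018
Band 3: 10500 * 0.956 = 10038
Band 4: 9100 * 0.919 + 3100 * 0.62 = 8363 + 1922 = 10285
Net migration: Band 1 − 30 → 1635; Band 2 + 210 → 2228; Band 3 + 100 → 10138; Band 4 − 190 → 10095
→ [1635, 2228, 10138, 10095]
— Period 2 —
Births: 10138 * 0.183 = 1855
Band 2: 1635 * 0.961 = 1571
Band 3: 2228 * 0.956 = 2130
Band 4: 10138 * 0.919 + 10095 * 0.62 = 9317 + 6259 = 15576
Net migration: Band 1 − 30 → 1825; Band 2 + 210 → 1781; Band 3 + 100 → 2230; Band 4 − 190 → 15386
→ [1825, 1781, 2230, 15386]

1855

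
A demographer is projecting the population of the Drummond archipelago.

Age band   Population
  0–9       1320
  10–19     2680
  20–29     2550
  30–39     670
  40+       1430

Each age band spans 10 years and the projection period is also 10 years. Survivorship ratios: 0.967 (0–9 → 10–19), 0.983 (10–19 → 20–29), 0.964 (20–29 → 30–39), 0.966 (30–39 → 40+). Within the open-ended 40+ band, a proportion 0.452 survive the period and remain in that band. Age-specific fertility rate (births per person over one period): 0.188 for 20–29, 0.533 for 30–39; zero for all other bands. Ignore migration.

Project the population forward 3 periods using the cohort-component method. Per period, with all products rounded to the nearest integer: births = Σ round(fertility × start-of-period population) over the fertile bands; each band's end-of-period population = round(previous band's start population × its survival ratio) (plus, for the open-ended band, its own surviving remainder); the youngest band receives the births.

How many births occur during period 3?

1589

— Period 1 —
Births: 2550 * 0.188 = 479  |  670 * 0.533 = 357 → total 836
10–19: 1320 * 0.967 = 1276
20–29: 2680 * 0.983 = 2634
30–39: 2550 * 0.964 = 2458
40+: 670 * 0.966 + 1430 * 0.452 = 647 + 646 = 1293
End of period: [836, 1276, 2634, 2458, 1293]
— Period 2 —
Births: 2634 * 0.188 = 495  |  2458 * 0.533 = 1310 → total 1805
10–19: 836 * 0.967 = 808
20–29: 1276 * 0.983 = 1254
30–39: 2634 * 0.964 = 2539
40+: 2458 * 0.966 + 1293 * 0.452 = 2374 + 584 = 2958
End of period: [1805, 808, 1254, 2539, 2958]
— Period 3 —
Births: 1254 * 0.188 = 236  |  2539 * 0.533 = 1353 → total 1589
10–19: 1805 * 0.967 = 1745
20–29: 808 * 0.983 = 794
30–39: 1254 * 0.964 = 1209
40+: 2539 * 0.966 + 2958 * 0.452 = 2453 + 1337 = 3790
End of period: [1589, 1745, 794, 1209, 3790]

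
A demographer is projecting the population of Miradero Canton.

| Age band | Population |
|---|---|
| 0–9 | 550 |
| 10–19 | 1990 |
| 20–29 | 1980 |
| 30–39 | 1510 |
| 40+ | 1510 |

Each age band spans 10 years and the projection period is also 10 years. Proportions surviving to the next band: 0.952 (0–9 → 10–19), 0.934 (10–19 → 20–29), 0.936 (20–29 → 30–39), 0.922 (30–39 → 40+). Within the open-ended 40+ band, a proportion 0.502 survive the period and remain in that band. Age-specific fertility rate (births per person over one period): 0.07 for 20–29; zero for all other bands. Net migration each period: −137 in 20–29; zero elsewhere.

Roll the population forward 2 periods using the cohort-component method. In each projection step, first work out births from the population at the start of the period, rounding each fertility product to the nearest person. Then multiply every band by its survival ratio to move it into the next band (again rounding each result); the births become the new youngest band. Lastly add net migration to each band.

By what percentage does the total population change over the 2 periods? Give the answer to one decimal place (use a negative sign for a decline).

Call the groups 1 to 5, youngest first.
Period 1.
Births: 1980 × 0.07 = 139
Group 2: 550 × 0.952 = 524
Group 3: 1990 × 0.934 = 1859
Group 4: 1980 × 0.936 = 1853
Group 5: 1510 × 0.922 + 1510 × 0.502 = 1392 + 758 = 2150
Net migration: Group 3 − 137 → 1722
Population now: 0–9=139, 10–19=524, 20–29=1722, 30–39=1853, 40+=2150
Period 2.
Births: 1722 × 0.07 = 121
Group 2: 139 × 0.952 = 132
Group 3: 524 × 0.934 = 489
Group 4: 1722 × 0.936 = 1612
Group 5: 1853 × 0.922 + 2150 × 0.502 = 1708 + 1079 = 2787
Net migration: Group 3 − 137 → 352
Population now: 0–9=121, 10–19=132, 20–29=352, 30–39=1612, 40+=2787
Total: 7540 → 5004; change = -2536; percentage change = -33.6%

-33.6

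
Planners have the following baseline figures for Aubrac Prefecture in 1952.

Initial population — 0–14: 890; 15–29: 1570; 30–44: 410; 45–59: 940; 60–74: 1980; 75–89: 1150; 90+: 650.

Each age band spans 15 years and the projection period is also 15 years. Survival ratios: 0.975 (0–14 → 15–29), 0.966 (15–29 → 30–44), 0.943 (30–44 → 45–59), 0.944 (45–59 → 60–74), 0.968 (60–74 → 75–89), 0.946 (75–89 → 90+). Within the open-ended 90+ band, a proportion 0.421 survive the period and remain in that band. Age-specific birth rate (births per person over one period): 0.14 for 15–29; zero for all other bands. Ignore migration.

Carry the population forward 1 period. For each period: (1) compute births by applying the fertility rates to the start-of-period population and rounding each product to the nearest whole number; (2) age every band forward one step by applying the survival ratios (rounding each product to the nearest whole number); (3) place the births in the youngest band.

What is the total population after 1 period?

7158

Let group 1 be 0–14 through group 7 = 90+.
— Period 1 —
Births: 1570 × 0.14 = 220
Group 2: 890 × 0.975 = 868
Group 3: 1570 × 0.966 = 1517
Group 4: 410 × 0.943 = 387
Group 5: 940 × 0.944 = 887
Group 6: 1980 × 0.968 = 1917
Group 7: 1150 × 0.946 + 650 × 0.421 = 1088 + 274 = 1362
End of period: [220, 868, 1517, 387, 887, 1917, 1362]
Total after period 1: 220 + 868 + 1517 + 387 + 887 + 1917 + 1362 = 7158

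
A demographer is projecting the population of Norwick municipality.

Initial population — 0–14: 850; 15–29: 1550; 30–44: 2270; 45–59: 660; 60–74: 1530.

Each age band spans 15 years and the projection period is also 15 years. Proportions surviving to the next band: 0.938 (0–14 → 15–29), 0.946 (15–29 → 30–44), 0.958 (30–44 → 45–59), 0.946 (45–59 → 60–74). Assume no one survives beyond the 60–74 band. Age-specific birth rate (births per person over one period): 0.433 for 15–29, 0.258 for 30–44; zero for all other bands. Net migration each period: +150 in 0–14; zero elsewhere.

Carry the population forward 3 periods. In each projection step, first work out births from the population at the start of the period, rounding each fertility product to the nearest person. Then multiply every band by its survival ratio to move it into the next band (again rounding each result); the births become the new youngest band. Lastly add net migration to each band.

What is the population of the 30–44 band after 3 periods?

1249

(Bands numbered youngest = 1 to oldest = 5.)
After projecting period 1:
Births: 1550 * 0.433 = 671 ; 2270 * 0.258 = 586 — total 1257
Band 2: 850 * 0.938 = 797
Band 3: 1550 * 0.946 = 1466
Band 4: 2270 * 0.958 = 2175
Band 5: 660 * 0.946 = 624
Net migration: Band 1 + 150 → 1407
End of period: [1407, 797, 1466, 2175, 624]
After projecting period 2:
Births: 797 * 0.433 = 345 ; 1466 * 0.258 = 378 — total 723
Band 2: 1407 * 0.938 = 1320
Band 3: 797 * 0.946 = 754
Band 4: 1466 * 0.958 = 1404
Band 5: 2175 * 0.946 = 2058
Net migration: Band 1 + 150 → 873
End of period: [873, 1320, 754, 1404, 2058]
After projecting period 3:
Births: 1320 * 0.433 = 572 ; 754 * 0.258 = 195 — total 767
Band 2: 873 * 0.938 = 819
Band 3: 1320 * 0.946 = 1249
Band 4: 754 * 0.958 = 722
Band 5: 1404 * 0.946 = 1328
Net migration: Band 1 + 150 → 917
End of period: [917, 819, 1249, 722, 1328]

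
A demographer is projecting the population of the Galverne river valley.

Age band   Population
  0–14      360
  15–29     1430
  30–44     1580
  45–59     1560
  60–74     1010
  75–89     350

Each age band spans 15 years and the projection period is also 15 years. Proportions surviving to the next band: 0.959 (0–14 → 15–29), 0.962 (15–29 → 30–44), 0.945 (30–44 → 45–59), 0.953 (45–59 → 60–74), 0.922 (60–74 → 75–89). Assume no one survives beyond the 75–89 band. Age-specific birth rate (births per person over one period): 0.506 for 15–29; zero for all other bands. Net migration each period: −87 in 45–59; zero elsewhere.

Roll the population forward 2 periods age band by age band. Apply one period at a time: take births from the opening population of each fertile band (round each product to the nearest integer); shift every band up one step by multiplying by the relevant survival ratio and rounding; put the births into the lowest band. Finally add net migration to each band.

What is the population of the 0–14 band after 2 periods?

After projecting period 1:
Births: 1430 × 0.506 = 724
15–29: 360 × 0.959 = 345
30–44: 1430 × 0.962 = 1376
45–59: 1580 × 0.945 = 1493
60–74: 1560 × 0.953 = 1487
75–89: 1010 × 0.922 = 931
Net migration: 45–59 − 87 → 1406
→ [724, 345, 1376, 1406, 1487, 931]
After projecting period 2:
Births: 345 × 0.506 = 175
15–29: 724 × 0.959 = 694
30–44: 345 × 0.962 = 332
45–59: 1376 × 0.945 = 1300
60–74: 1406 × 0.953 = 1340
75–89: 1487 × 0.922 = 1371
Net migration: 45–59 − 87 → 1213
→ [175, 694, 332, 1213, 1340, 1371]

175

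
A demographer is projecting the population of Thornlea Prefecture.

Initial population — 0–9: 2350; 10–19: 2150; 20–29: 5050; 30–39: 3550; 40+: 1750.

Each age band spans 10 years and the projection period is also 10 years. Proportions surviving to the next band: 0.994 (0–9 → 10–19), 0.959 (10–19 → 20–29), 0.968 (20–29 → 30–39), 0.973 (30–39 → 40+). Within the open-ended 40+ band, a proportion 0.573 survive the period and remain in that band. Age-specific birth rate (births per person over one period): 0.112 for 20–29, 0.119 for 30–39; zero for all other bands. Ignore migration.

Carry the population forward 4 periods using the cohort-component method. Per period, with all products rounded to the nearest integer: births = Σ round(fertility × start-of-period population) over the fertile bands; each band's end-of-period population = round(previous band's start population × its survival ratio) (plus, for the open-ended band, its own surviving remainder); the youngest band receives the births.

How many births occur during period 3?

489

Period 1.
Births: 5050 * 0.112 = 566 ; 3550 * 0.119 = 422 — total 988
10–19: 2350 * 0.994 = 2336
20–29: 2150 * 0.959 = 2062
30–39: 5050 * 0.968 = 4888
40+: 3550 * 0.973 + 1750 * 0.573 = 3454 + 1003 = 4457
End of period: [988, 2336, 2062, 4888, 4457]
Period 2.
Births: 2062 * 0.112 = 231 ; 4888 * 0.119 = 582 — total 813
10–19: 988 * 0.994 = 982
20–29: 2336 * 0.959 = 2240
30–39: 2062 * 0.968 = 1996
40+: 4888 * 0.973 + 4457 * 0.573 = 4756 + 2554 = 7310
End of period: [813, 982, 2240, 1996, 7310]
Period 3.
Births: 2240 * 0.112 = 251 ; 1996 * 0.119 = 238 — total 489
10–19: 813 * 0.994 = 808
20–29: 982 * 0.959 = 942
30–39: 2240 * 0.968 = 2168
40+: 1996 * 0.973 + 7310 * 0.573 = 1942 + 4189 = 6131
End of period: [489, 808, 942, 2168, 6131]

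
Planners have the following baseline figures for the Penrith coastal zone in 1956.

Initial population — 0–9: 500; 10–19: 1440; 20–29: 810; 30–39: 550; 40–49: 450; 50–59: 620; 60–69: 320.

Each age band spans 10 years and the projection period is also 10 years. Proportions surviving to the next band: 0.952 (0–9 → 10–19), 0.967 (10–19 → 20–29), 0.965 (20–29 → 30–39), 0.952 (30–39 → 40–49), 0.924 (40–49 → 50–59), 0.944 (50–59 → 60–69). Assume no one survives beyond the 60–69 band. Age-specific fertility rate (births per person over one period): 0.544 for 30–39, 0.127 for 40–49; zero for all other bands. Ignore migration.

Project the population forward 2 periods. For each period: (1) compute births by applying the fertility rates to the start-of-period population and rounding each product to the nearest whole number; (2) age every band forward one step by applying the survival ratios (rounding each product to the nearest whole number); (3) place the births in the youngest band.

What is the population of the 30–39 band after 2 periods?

1343

Numbering the bands 1..7 from youngest to oldest:
— Period 1 —
Births: 550 × 0.544 = 299 ; 450 × 0.127 = 57 → 356
Band 2: 500 × 0.952 = 476
Band 3: 1440 × 0.967 = 1392
Band 4: 810 × 0.965 = 782
Band 5: 550 × 0.952 = 524
Band 6: 450 × 0.924 = 416
Band 7: 620 × 0.944 = 585
Population now: 0–9=356, 10–19=476, 20–29=1392, 30–39=782, 40–49=524, 50–59=416, 60–69=585
— Period 2 —
Births: 782 × 0.544 = 425 ; 524 × 0.127 = 67 → 492
Band 2: 356 × 0.952 = 339
Band 3: 476 × 0.967 = 460
Band 4: 1392 × 0.965 = 1343
Band 5: 782 × 0.952 = 744
Band 6: 524 × 0.924 = 484
Band 7: 416 × 0.944 = 393
Population now: 0–9=492, 10–19=339, 20–29=460, 30–39=1343, 40–49=744, 50–59=484, 60–69=393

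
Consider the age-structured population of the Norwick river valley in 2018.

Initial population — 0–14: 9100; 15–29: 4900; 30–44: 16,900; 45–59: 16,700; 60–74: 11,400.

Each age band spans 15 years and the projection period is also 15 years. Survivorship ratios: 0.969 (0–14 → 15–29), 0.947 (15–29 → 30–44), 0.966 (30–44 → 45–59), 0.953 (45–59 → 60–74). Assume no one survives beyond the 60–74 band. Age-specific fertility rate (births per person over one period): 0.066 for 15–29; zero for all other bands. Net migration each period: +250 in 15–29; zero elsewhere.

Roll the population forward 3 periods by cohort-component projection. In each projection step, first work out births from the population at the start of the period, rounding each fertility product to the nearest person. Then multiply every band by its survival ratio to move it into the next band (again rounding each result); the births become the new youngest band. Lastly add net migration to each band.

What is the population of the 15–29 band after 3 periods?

829

Period 1.
Births: 4900 × 0.066 = 323
15–29: 9100 × 0.969 = 8818
30–44: 4900 × 0.947 = 4640
45–59: 16900 × 0.966 = 16325
60–74: 16700 × 0.953 = 15915
Net migration: 15–29 + 250 → 9068
End of period: [323, 9068, 4640, 16325, 15915]
Period 2.
Births: 9068 × 0.066 = 598
15–29: 323 × 0.969 = 313
30–44: 9068 × 0.947 = 8587
45–59: 4640 × 0.966 = 4482
60–74: 16325 × 0.953 = 15558
Net migration: 15–29 + 250 → 563
End of period: [598, 563, 8587, 4482, 15558]
Period 3.
Births: 563 × 0.066 = 37
15–29: 598 × 0.969 = 579
30–44: 563 × 0.947 = 533
45–59: 8587 × 0.966 = 8295
60–74: 4482 × 0.953 = 4271
Net migration: 15–29 + 250 → 829
End of period: [37, 829, 533, 8295, 4271]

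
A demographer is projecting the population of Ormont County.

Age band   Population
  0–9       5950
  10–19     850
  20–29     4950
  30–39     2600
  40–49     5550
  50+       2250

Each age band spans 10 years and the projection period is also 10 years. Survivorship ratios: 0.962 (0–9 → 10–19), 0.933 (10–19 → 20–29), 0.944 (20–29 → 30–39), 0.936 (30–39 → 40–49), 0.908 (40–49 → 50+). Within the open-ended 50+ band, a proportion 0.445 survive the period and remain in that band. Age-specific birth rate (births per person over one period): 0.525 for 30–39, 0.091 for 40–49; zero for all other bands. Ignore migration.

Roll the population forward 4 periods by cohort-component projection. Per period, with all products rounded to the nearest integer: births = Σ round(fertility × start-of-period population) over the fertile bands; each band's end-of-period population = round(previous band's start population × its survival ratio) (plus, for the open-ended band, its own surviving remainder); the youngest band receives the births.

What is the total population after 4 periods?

15549

Period 1.
Births: 2600 × 0.525 = 1365  |  5550 × 0.091 = 505 ⇒ total 1870
10–19: 5950 × 0.962 = 5724
20–29: 850 × 0.933 = 793
30–39: 4950 × 0.944 = 4673
40–49: 2600 × 0.936 = 2434
50+: 5550 × 0.908 + 2250 × 0.445 = 5039 + 1001 = 6040
End of period: [1870, 5724, 793, 4673, 2434, 6040]
Period 2.
Births: 4673 × 0.525 = 2453  |  2434 × 0.091 = 221 ⇒ total 2674
10–19: 1870 × 0.962 = 1799
20–29: 5724 × 0.933 = 5340
30–39: 793 × 0.944 = 749
40–49: 4673 × 0.936 = 4374
50+: 2434 × 0.908 + 6040 × 0.445 = 2210 + 2688 = 4898
End of period: [2674, 1799, 5340, 749, 4374, 4898]
Period 3.
Births: 749 × 0.525 = 393  |  4374 × 0.091 = 398 ⇒ total 791
10–19: 2674 × 0.962 = 2572
20–29: 1799 × 0.933 = 1678
30–39: 5340 × 0.944 = 5041
40–49: 749 × 0.936 = 701
50+: 4374 × 0.908 + 4898 × 0.445 = 3972 + 2180 = 6152
End of period: [791, 2572, 1678, 5041, 701, 6152]
Period 4.
Births: 5041 × 0.525 = 2647  |  701 × 0.091 = 64 ⇒ total 2711
10–19: 791 × 0.962 = 761
20–29: 2572 × 0.933 = 2400
30–39: 1678 × 0.944 = 1584
40–49: 5041 × 0.936 = 4718
50+: 701 × 0.908 + 6152 × 0.445 = 637 + 2738 = 3375
End of period: [2711, 761, 2400, 1584, 4718, 3375]
Total after period 4: 2711 + 761 + 2400 + 1584 + 4718 + 3375 = 15549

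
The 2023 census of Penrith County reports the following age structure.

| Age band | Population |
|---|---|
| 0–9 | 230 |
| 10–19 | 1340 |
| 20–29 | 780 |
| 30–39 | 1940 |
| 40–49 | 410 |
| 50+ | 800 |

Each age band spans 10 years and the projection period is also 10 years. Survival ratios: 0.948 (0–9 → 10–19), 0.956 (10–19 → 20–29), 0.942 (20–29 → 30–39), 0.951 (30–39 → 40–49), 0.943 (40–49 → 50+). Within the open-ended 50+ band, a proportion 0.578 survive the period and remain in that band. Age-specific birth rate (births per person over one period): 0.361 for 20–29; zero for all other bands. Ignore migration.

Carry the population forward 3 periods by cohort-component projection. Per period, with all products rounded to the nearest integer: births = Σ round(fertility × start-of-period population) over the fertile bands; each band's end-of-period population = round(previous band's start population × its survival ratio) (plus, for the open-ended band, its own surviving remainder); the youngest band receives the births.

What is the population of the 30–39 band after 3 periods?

196

Period 1.
Births: 780 × 0.361 = 282
10–19: 230 × 0.948 = 218
20–29: 1340 × 0.956 = 1281
30–39: 780 × 0.942 = 735
40–49: 1940 × 0.951 = 1845
50+: 410 × 0.943 + 800 × 0.578 = 387 + 462 = 849
→ [282, 218, 1281, 735, 1845, 849]
Period 2.
Births: 1281 × 0.361 = 462
10–19: 282 × 0.948 = 267
20–29: 218 × 0.956 = 208
30–39: 1281 × 0.942 = 1207
40–49: 735 × 0.951 = 699
50+: 1845 × 0.943 + 849 × 0.578 = 1740 + 491 = 2231
→ [462, 267, 208, 1207, 699, 2231]
Period 3.
Births: 208 × 0.361 = 75
10–19: 462 × 0.948 = 438
20–29: 267 × 0.956 = 255
30–39: 208 × 0.942 = 196
40–49: 1207 × 0.951 = 1148
50+: 699 × 0.943 + 2231 × 0.578 = 659 + 1290 = 1949
→ [75, 438, 255, 196, 1148, 1949]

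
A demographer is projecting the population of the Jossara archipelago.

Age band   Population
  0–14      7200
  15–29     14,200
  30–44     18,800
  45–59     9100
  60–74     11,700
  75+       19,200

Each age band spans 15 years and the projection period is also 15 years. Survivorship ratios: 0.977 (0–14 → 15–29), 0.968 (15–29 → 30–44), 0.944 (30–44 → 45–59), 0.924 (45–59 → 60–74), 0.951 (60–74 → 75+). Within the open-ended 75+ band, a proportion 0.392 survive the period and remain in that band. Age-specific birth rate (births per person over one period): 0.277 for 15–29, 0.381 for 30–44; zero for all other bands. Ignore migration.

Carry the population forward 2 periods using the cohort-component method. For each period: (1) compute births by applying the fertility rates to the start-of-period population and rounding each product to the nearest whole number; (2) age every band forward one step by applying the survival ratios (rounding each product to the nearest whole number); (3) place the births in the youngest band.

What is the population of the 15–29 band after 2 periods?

(Groups numbered youngest = 1 to oldest = 6.)
After projecting period 1:
Births: 14200 × 0.277 = 3933 ; 18800 × 0.381 = 7163 → 11096
Group 2: 7200 × 0.977 = 7034
Group 3: 14200 × 0.968 = 13746
Group 4: 18800 × 0.944 = 17747
Group 5: 9100 × 0.924 = 8408
Group 6: 11700 × 0.951 + 19200 × 0.392 = 11127 + 7526 = 18653
Giving 11096 / 7034 / 13746 / 17747 / 8408 / 18653.
After projecting period 2:
Births: 7034 × 0.277 = 1948 ; 13746 × 0.381 = 5237 → 7185
Group 2: 11096 × 0.977 = 10841
Group 3: 7034 × 0.968 = 6809
Group 4: 13746 × 0.944 = 12976
Group 5: 17747 × 0.924 = 16398
Group 6: 8408 × 0.951 + 18653 × 0.392 = 7996 + 7312 = 15308
Giving 7185 / 10841 / 6809 / 12976 / 16398 / 15308.

10841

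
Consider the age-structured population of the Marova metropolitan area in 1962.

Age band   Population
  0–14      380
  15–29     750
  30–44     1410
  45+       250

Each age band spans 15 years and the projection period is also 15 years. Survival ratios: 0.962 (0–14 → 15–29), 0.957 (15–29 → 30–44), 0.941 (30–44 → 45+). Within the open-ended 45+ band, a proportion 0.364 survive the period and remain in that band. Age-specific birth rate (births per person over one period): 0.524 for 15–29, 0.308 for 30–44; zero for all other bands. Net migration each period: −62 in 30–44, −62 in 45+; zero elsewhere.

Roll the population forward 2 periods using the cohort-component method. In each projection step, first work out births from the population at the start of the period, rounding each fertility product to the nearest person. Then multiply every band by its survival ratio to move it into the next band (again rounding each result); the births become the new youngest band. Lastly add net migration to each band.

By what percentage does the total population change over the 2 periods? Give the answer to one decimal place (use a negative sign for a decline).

After projecting period 1:
Births: 750 * 0.524 = 393, 1410 * 0.308 = 434 — total 827
15–29: 380 * 0.962 = 366
30–44: 750 * 0.957 = 718
45+: 1410 * 0.941 + 250 * 0.364 = 1327 + 91 = 1418
Net migration: 30–44 − 62 → 656; 45+ − 62 → 1356
Giving 827 / 366 / 656 / 1356.
After projecting period 2:
Births: 366 * 0.524 = 192, 656 * 0.308 = 202 — total 394
15–29: 827 * 0.962 = 796
30–44: 366 * 0.957 = 350
45+: 656 * 0.941 + 1356 * 0.364 = 617 + 494 = 1111
Net migration: 30–44 − 62 → 288; 45+ − 62 → 1049
Giving 394 / 796 / 288 / 1049.
Total: 2790 → 2527; change = -263; percentage change = -9.4%

-9.4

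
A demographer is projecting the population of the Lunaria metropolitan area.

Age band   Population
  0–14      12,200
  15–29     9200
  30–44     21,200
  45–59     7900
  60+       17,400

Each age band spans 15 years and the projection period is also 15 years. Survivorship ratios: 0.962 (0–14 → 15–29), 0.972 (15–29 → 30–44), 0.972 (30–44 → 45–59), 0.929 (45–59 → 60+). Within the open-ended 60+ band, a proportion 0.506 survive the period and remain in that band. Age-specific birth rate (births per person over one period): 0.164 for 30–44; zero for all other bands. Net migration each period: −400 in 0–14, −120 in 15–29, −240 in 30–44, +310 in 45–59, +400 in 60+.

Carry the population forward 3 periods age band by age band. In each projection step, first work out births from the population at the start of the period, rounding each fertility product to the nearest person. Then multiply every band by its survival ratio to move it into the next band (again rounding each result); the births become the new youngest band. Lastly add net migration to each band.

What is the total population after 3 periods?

Call the bands 1 to 5, youngest first.
Period 1:
Births: 21200 * 0.164 = 3477
Band 2: 12200 * 0.962 = 11736
Band 3: 9200 * 0.972 = 8942
Band 4: 21200 * 0.972 = 20606
Band 5: 7900 * 0.929 + 17400 * 0.506 = 7339 + 8804 = 16143
Net migration: Band 1 − 400 → 3077; Band 2 − 120 → 11616; Band 3 − 240 → 8702; Band 4 + 310 → 20916; Band 5 + 400 → 16543
→ [3077, 11616, 8702, 20916, 16543]
Period 2:
Births: 8702 * 0.164 = 1427
Band 2: 3077 * 0.962 = 2960
Band 3: 11616 * 0.972 = 11291
Band 4: 8702 * 0.972 = 8458
Band 5: 20916 * 0.929 + 16543 * 0.506 = 19431 + 8371 = 27802
Net migration: Band 1 − 400 → 1027; Band 2 − 120 → 2840; Band 3 − 240 → 11051; Band 4 + 310 → 8768; Band 5 + 400 → 28202
→ [1027, 2840, 11051, 8768, 28202]
Period 3:
Births: 11051 * 0.164 = 1812
Band 2: 1027 * 0.962 = 988
Band 3: 2840 * 0.972 = 2760
Band 4: 11051 * 0.972 = 10742
Band 5: 8768 * 0.929 + 28202 * 0.506 = 8145 + 14270 = 22415
Net migration: Band 1 − 400 → 1412; Band 2 − 120 → 868; Band 3 − 240 → 2520; Band 4 + 310 → 11052; Band 5 + 400 → 22815
→ [1412, 868, 2520, 11052, 22815]
Total after period 3: 1412 + 868 + 2520 + 11052 + 22815 = 38667

38667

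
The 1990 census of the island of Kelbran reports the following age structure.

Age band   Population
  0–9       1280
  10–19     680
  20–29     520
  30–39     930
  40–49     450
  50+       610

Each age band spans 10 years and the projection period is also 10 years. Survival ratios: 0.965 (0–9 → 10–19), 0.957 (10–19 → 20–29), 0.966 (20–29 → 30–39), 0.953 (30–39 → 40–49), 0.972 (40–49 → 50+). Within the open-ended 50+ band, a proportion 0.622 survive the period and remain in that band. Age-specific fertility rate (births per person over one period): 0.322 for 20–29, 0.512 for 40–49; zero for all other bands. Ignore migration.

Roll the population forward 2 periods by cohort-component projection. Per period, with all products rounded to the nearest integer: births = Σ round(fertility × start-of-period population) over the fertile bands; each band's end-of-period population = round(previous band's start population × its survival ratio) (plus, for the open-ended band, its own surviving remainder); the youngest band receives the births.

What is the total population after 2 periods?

Let group 1 be 0–9 through group 6 = 50+.
[period 1]
Births: 520 * 0.322 = 167 ; 450 * 0.512 = 230 → 397
Group 2: 1280 * 0.965 = 1235
Group 3: 680 * 0.957 = 651
Group 4: 520 * 0.966 = 502
Group 5: 930 * 0.953 = 886
Group 6: 450 * 0.972 + 610 * 0.622 = 437 + 379 = 816
→ [397, 1235, 651, 502, 886, 816]
[period 2]
Births: 651 * 0.322 = 210 ; 886 * 0.512 = 454 → 664
Group 2: 397 * 0.965 = 383
Group 3: 1235 * 0.957 = 1182
Group 4: 651 * 0.966 = 629
Group 5: 502 * 0.953 = 478
Group 6: 886 * 0.972 + 816 * 0.622 = 861 + 508 = 1369
→ [664, 383, 1182, 629, 478, 1369]
Total after period 2: 664 + 383 + 1182 + 629 + 478 + 1369 = 4705

4705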